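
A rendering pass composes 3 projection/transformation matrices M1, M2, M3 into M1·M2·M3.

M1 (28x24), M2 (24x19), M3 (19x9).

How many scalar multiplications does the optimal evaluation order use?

Order (M1·(M2·M3)): (M2·M3): 24×19 by 19×9 → 24×9, cost 24·19·9 = 4104; (M1·(M2·M3)): 28×24 by 24×9 → 28×9, cost 28·24·9 = 6048; cumulative 10152. Total 10152.
Order ((M1·M2)·M3): (M1·M2): 28×24 by 24×19 → 28×19, cost 28·24·19 = 12768; ((M1·M2)·M3): 28×19 by 19×9 → 28×9, cost 28·19·9 = 4788; cumulative 17556. Total 17556.
Minimum: 10152.

10152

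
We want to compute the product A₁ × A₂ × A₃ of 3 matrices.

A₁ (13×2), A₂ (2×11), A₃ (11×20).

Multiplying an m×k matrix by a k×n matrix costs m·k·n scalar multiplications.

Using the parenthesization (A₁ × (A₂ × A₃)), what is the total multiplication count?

(A₂ × A₃): 2×11 by 11×20 → 2×20, cost 2·11·20 = 440
(A₁ × (A₂ × A₃)): 13×2 by 2×20 → 13×20, cost 13·2·20 = 520; cumulative 960
Total: 960 scalar multiplications.

960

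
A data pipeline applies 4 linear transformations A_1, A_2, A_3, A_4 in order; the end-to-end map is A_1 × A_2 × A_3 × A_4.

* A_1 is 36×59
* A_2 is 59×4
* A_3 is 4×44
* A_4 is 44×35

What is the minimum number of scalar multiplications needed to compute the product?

19696

Adjacent pairs: A_1A_2 = 36·59·4 = 8496; A_2A_3 = 59·4·44 = 10384; A_3A_4 = 4·44·35 = 6160.
Length 3: A_1..A_3: k=1: 0+10384+36·59·44=103840; k=2: 8496+0+36·4·44=14832 → min 14832 | A_2..A_4: k=2: 0+6160+59·4·35=14420; k=3: 10384+0+59·44·35=101244 → min 14420.
Length 4: A_1..A_4: k=1: 0+14420+36·59·35=88760; k=2: 8496+6160+36·4·35=19696; k=3: 14832+0+36·44·35=70272 → min 19696.
Optimal order: ((A_1 × A_2) × (A_3 × A_4)) with cost 19696.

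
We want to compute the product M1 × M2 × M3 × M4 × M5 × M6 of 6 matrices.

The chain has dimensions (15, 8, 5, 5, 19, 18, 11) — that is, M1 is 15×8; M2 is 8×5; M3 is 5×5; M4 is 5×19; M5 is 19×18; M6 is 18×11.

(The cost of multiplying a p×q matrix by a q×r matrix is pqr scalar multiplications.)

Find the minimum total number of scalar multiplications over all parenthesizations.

4325

Adjacent pairs: M1M2 = 15·8·5 = 600; M2M3 = 8·5·5 = 200; M3M4 = 5·5·19 = 475; M4M5 = 5·19·18 = 1710; M5M6 = 19·18·11 = 3762.
Length 3: M1..M3: k=1: 0+200+15·8·5=800; k=2: 600+0+15·5·5=975 → min 800 | M2..M4: k=2: 0+475+8·5·19=1235; k=3: 200+0+8·5·19=960 → min 960 | M3..M5: k=3: 0+1710+5·5·18=2160; k=4: 475+0+5·19·18=2185 → min 2160 | M4..M6: k=4: 0+3762+5·19·11=4807; k=5: 1710+0+5·18·11=2700 → min 2700.
Length 4: M1..M4: k=1: 0+960+15·8·19=3240; k=2: 600+475+15·5·19=2500; k=3: 800+0+15·5·19=2225 → min 2225 | M2..M5: k=2: 0+2160+8·5·18=2880; k=3: 200+1710+8·5·18=2630; k=4: 960+0+8·19·18=3696 → min 2630 | M3..M6: k=3: 0+2700+5·5·11=2975; k=4: 475+3762+5·19·11=5282; k=5: 2160+0+5·18·11=3150 → min 2975.
Length 5: M1..M5: k=1: 0+2630+15·8·18=4790; k=2: 600+2160+15·5·18=4110; k=3: 800+1710+15·5·18=3860; k=4: 2225+0+15·19·18=7355 → min 3860 | M2..M6: k=2: 0+2975+8·5·11=3415; k=3: 200+2700+8·5·11=3340; k=4: 960+3762+8·19·11=6394; k=5: 2630+0+8·18·11=4214 → min 3340.
Length 6: M1..M6: k=1: 0+3340+15·8·11=4660; k=2: 600+2975+15·5·11=4400; k=3: 800+2700+15·5·11=4325; k=4: 2225+3762+15·19·11=9122; k=5: 3860+0+15·18·11=6830 → min 4325.
Optimal order: ((M1 × (M2 × M3)) × ((M4 × M5) × M6)) with cost 4325.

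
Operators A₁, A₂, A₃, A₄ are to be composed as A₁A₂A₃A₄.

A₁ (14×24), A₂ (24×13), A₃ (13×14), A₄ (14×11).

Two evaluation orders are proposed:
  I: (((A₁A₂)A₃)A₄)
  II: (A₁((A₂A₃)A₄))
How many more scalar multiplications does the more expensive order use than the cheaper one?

Order I = (((A₁A₂)A₃)A₄): (A₁A₂): 14×24 by 24×13 → 14×13, cost 14·24·13 = 4368; ((A₁A₂)A₃): 14×13 by 13×14 → 14×14, cost 14·13·14 = 2548; cumulative 6916; (((A₁A₂)A₃)A₄): 14×14 by 14×11 → 14×11, cost 14·14·11 = 2156; cumulative 9072. Total 9072.
Order II = (A₁((A₂A₃)A₄)): (A₂A₃): 24×13 by 13×14 → 24×14, cost 24·13·14 = 4368; ((A₂A₃)A₄): 24×14 by 14×11 → 24×11, cost 24·14·11 = 3696; cumulative 8064; (A₁((A₂A₃)A₄)): 14×24 by 24×11 → 14×11, cost 14·24·11 = 3696; cumulative 11760. Total 11760.
Difference: |9072 − 11760| = 2688.

2688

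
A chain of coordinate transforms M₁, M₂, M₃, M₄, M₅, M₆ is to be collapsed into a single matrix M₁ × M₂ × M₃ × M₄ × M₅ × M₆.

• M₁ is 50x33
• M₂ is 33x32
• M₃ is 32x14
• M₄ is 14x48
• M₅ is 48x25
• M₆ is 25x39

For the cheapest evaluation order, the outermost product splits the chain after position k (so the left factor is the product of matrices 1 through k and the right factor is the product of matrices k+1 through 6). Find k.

Adjacent pairs: M₁M₂ = 50·33·32 = 52800; M₂M₃ = 33·32·14 = 14784; M₃M₄ = 32·14·48 = 21504; M₄M₅ = 14·48·25 = 16800; M₅M₆ = 48·25·39 = 46800.
Length 3: M₁..M₃: k=1: 0+14784+50·33·14=37884; k=2: 52800+0+50·32·14=75200 → min 37884 | M₂..M₄: k=2: 0+21504+33·32·48=72192; k=3: 14784+0+33·14·48=36960 → min 36960 | M₃..M₅: k=3: 0+16800+32·14·25=28000; k=4: 21504+0+32·48·25=59904 → min 28000 | M₄..M₆: k=4: 0+46800+14·48·39=73008; k=5: 16800+0+14·25·39=30450 → min 30450.
Length 4: M₁..M₄: k=1: 0+36960+50·33·48=116160; k=2: 52800+21504+50·32·48=151104; k=3: 37884+0+50·14·48=71484 → min 71484 | M₂..M₅: k=2: 0+28000+33·32·25=54400; k=3: 14784+16800+33·14·25=43134; k=4: 36960+0+33·48·25=76560 → min 43134 | M₃..M₆: k=3: 0+30450+32·14·39=47922; k=4: 21504+46800+32·48·39=128208; k=5: 28000+0+32·25·39=59200 → min 47922.
Length 5: M₁..M₅: k=1: 0+43134+50·33·25=84384; k=2: 52800+28000+50·32·25=120800; k=3: 37884+16800+50·14·25=72184; k=4: 71484+0+50·48·25=131484 → min 72184 | M₂..M₆: k=2: 0+47922+33·32·39=89106; k=3: 14784+30450+33·14·39=63252; k=4: 36960+46800+33·48·39=145536; k=5: 43134+0+33·25·39=75309 → min 63252.
Top-level splits: k=1: (M₁..M₁)·(M₂..M₆) → 0+63252+50·33·39 = 127602; k=2: (M₁..M₂)·(M₃..M₆) → 52800+47922+50·32·39 = 163122; k=3: (M₁..M₃)·(M₄..M₆) → 37884+30450+50·14·39 = 95634; k=4: (M₁..M₄)·(M₅..M₆) → 71484+46800+50·48·39 = 211884; k=5: (M₁..M₅)·(M₆..M₆) → 72184+0+50·25·39 = 120934.
Best split is after M₃, i.e. k = 3.

3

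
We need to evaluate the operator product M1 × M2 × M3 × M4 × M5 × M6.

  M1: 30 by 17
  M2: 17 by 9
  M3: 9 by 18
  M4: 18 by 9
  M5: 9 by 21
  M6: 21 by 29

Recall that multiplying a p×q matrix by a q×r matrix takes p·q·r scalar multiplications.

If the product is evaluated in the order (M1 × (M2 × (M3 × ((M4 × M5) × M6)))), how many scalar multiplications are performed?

38289

(M4 × M5): 18×9 by 9×21 → 18×21, cost 18·9·21 = 3402
((M4 × M5) × M6): 18×21 by 21×29 → 18×29, cost 18·21·29 = 10962; cumulative 14364
(M3 × ((M4 × M5) × M6)): 9×18 by 18×29 → 9×29, cost 9·18·29 = 4698; cumulative 19062
(M2 × (M3 × ((M4 × M5) × M6))): 17×9 by 9×29 → 17×29, cost 17·9·29 = 4437; cumulative 23499
(M1 × (M2 × (M3 × ((M4 × M5) × M6)))): 30×17 by 17×29 → 30×29, cost 30·17·29 = 14790; cumulative 38289
Total: 38289 scalar multiplications.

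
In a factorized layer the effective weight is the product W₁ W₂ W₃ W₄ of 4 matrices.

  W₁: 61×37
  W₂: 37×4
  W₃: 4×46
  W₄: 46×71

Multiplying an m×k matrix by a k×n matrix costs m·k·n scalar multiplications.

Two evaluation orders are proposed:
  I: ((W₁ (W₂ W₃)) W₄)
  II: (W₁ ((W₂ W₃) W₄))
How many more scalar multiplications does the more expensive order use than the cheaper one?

21959

Order I = ((W₁ (W₂ W₃)) W₄): (W₂ W₃): 37×4 by 4×46 → 37×46, cost 37·4·46 = 6808; (W₁ (W₂ W₃)): 61×37 by 37×46 → 61×46, cost 61·37·46 = 103822; cumulative 110630; ((W₁ (W₂ W₃)) W₄): 61×46 by 46×71 → 61×71, cost 61·46·71 = 199226; cumulative 309856. Total 309856.
Order II = (W₁ ((W₂ W₃) W₄)): (W₂ W₃): 37×4 by 4×46 → 37×46, cost 37·4·46 = 6808; ((W₂ W₃) W₄): 37×46 by 46×71 → 37×71, cost 37·46·71 = 120842; cumulative 127650; (W₁ ((W₂ W₃) W₄)): 61×37 by 37×71 → 61×71, cost 61·37·71 = 160247; cumulative 287897. Total 287897.
Difference: |309856 − 287897| = 21959.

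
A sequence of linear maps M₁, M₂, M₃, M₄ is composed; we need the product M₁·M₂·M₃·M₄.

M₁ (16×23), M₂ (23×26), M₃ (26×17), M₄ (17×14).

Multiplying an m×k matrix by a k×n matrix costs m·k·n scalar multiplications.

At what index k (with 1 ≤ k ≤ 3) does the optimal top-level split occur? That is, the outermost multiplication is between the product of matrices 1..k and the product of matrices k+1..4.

Adjacent pairs: M₁M₂ = 16·23·26 = 9568; M₂M₃ = 23·26·17 = 10166; M₃M₄ = 26·17·14 = 6188.
Length 3: M₁..M₃: k=1: 0+10166+16·23·17=16422; k=2: 9568+0+16·26·17=16640 → min 16422 | M₂..M₄: k=2: 0+6188+23·26·14=14560; k=3: 10166+0+23·17·14=15640 → min 14560.
Top-level splits: k=1: (M₁..M₁)·(M₂..M₄) → 0+14560+16·23·14 = 19712; k=2: (M₁..M₂)·(M₃..M₄) → 9568+6188+16·26·14 = 21580; k=3: (M₁..M₃)·(M₄..M₄) → 16422+0+16·17·14 = 20230.
Best split is after M₁, i.e. k = 1.

1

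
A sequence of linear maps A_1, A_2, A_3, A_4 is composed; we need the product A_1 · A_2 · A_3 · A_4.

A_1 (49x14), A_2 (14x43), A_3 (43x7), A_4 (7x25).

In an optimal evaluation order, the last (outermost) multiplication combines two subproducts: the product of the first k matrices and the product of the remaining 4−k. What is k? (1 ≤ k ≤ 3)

3

Adjacent pairs: A_1A_2 = 49·14·43 = 29498; A_2A_3 = 14·43·7 = 4214; A_3A_4 = 43·7·25 = 7525.
Length 3: A_1..A_3: k=1: 0+4214+49·14·7=9016; k=2: 29498+0+49·43·7=44247 → min 9016 | A_2..A_4: k=2: 0+7525+14·43·25=22575; k=3: 4214+0+14·7·25=6664 → min 6664.
Top-level splits: k=1: (A_1..A_1)·(A_2..A_4) → 0+6664+49·14·25 = 23814; k=2: (A_1..A_2)·(A_3..A_4) → 29498+7525+49·43·25 = 89698; k=3: (A_1..A_3)·(A_4..A_4) → 9016+0+49·7·25 = 17591.
Best split is after A_3, i.e. k = 3.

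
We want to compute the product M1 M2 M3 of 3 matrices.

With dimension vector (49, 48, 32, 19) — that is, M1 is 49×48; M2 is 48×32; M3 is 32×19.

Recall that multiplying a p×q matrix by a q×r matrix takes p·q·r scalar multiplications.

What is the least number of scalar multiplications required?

73872

Order (M1 (M2 M3)): (M2 M3): 48×32 by 32×19 → 48×19, cost 48·32·19 = 29184; (M1 (M2 M3)): 49×48 by 48×19 → 49×19, cost 49·48·19 = 44688; cumulative 73872. Total 73872.
Order ((M1 M2) M3): (M1 M2): 49×48 by 48×32 → 49×32, cost 49·48·32 = 75264; ((M1 M2) M3): 49×32 by 32×19 → 49×19, cost 49·32·19 = 29792; cumulative 105056. Total 105056.
Minimum: 73872.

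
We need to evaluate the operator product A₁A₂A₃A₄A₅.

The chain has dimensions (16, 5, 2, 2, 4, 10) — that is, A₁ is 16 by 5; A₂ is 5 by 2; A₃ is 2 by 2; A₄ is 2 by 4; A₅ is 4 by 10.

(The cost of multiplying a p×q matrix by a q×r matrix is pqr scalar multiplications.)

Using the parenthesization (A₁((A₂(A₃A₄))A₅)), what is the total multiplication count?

(A₃A₄): 2×2 by 2×4 → 2×4, cost 2·2·4 = 16
(A₂(A₃A₄)): 5×2 by 2×4 → 5×4, cost 5·2·4 = 40; cumulative 56
((A₂(A₃A₄))A₅): 5×4 by 4×10 → 5×10, cost 5·4·10 = 200; cumulative 256
(A₁((A₂(A₃A₄))A₅)): 16×5 by 5×10 → 16×10, cost 16·5·10 = 800; cumulative 1056
Total: 1056 scalar multiplications.

1056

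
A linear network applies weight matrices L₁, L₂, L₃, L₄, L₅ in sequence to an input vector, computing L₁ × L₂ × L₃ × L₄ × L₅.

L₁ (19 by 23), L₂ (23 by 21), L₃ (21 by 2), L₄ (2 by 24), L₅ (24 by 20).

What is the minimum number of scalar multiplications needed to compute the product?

3560

Adjacent pairs: L₁L₂ = 19·23·21 = 9177; L₂L₃ = 23·21·2 = 966; L₃L₄ = 21·2·24 = 1008; L₄L₅ = 2·24·20 = 960.
Length 3: L₁..L₃: k=1: 0+966+19·23·2=1840; k=2: 9177+0+19·21·2=9975 → min 1840 | L₂..L₄: k=2: 0+1008+23·21·24=12600; k=3: 966+0+23·2·24=2070 → min 2070 | L₃..L₅: k=3: 0+960+21·2·20=1800; k=4: 1008+0+21·24·20=11088 → min 1800.
Length 4: L₁..L₄: k=1: 0+2070+19·23·24=12558; k=2: 9177+1008+19·21·24=19761; k=3: 1840+0+19·2·24=2752 → min 2752 | L₂..L₅: k=2: 0+1800+23·21·20=11460; k=3: 966+960+23·2·20=2846; k=4: 2070+0+23·24·20=13110 → min 2846.
Length 5: L₁..L₅: k=1: 0+2846+19·23·20=11586; k=2: 9177+1800+19·21·20=18957; k=3: 1840+960+19·2·20=3560; k=4: 2752+0+19·24·20=11872 → min 3560.
Optimal order: ((L₁ × (L₂ × L₃)) × (L₄ × L₅)) with cost 3560.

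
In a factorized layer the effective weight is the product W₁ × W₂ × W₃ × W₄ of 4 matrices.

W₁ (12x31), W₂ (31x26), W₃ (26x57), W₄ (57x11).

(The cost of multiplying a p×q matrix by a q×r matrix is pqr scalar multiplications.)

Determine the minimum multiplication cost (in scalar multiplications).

29260

Adjacent pairs: W₁W₂ = 12·31·26 = 9672; W₂W₃ = 31·26·57 = 45942; W₃W₄ = 26·57·11 = 16302.
Length 3: W₁..W₃: k=1: 0+45942+12·31·57=67146; k=2: 9672+0+12·26·57=27456 → min 27456 | W₂..W₄: k=2: 0+16302+31·26·11=25168; k=3: 45942+0+31·57·11=65379 → min 25168.
Length 4: W₁..W₄: k=1: 0+25168+12·31·11=29260; k=2: 9672+16302+12·26·11=29406; k=3: 27456+0+12·57·11=34980 → min 29260.
Optimal order: (W₁ × (W₂ × (W₃ × W₄))) with cost 29260.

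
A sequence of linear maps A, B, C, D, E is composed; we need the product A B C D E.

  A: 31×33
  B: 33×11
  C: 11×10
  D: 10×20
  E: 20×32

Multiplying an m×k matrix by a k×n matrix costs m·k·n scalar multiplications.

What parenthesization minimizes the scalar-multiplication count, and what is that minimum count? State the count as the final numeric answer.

Adjacent pairs: AB = 31·33·11 = 11253; BC = 33·11·10 = 3630; CD = 11·10·20 = 2200; DE = 10·20·32 = 6400.
Length 3: A..C: k=1: 0+3630+31·33·10=13860; k=2: 11253+0+31·11·10=14663 → min 13860 | B..D: k=2: 0+2200+33·11·20=9460; k=3: 3630+0+33·10·20=10230 → min 9460 | C..E: k=3: 0+6400+11·10·32=9920; k=4: 2200+0+11·20·32=9240 → min 9240.
Length 4: A..D: k=1: 0+9460+31·33·20=29920; k=2: 11253+2200+31·11·20=20273; k=3: 13860+0+31·10·20=20060 → min 20060 | B..E: k=2: 0+9240+33·11·32=20856; k=3: 3630+6400+33·10·32=20590; k=4: 9460+0+33·20·32=30580 → min 20590.
Length 5: A..E: k=1: 0+20590+31·33·32=53326; k=2: 11253+9240+31·11·32=31405; k=3: 13860+6400+31·10·32=30180; k=4: 20060+0+31·20·32=39900 → min 30180.
Optimal parenthesization: ((A (B C)) (D E)) with cost 30180.

30180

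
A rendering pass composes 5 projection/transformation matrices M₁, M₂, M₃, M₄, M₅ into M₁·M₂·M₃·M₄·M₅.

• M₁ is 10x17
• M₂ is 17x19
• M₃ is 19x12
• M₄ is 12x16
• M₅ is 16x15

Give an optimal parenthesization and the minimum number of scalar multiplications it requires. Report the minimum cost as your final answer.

Adjacent pairs: M₁M₂ = 10·17·19 = 3230; M₂M₃ = 17·19·12 = 3876; M₃M₄ = 19·12·16 = 3648; M₄M₅ = 12·16·15 = 2880.
Length 3: M₁..M₃: k=1: 0+3876+10·17·12=5916; k=2: 3230+0+10·19·12=5510 → min 5510 | M₂..M₄: k=2: 0+3648+17·19·16=8816; k=3: 3876+0+17·12·16=7140 → min 7140 | M₃..M₅: k=3: 0+2880+19·12·15=6300; k=4: 3648+0+19·16·15=8208 → min 6300.
Length 4: M₁..M₄: k=1: 0+7140+10·17·16=9860; k=2: 3230+3648+10·19·16=9918; k=3: 5510+0+10·12·16=7430 → min 7430 | M₂..M₅: k=2: 0+6300+17·19·15=11145; k=3: 3876+2880+17·12·15=9816; k=4: 7140+0+17·16·15=11220 → min 9816.
Length 5: M₁..M₅: k=1: 0+9816+10·17·15=12366; k=2: 3230+6300+10·19·15=12380; k=3: 5510+2880+10·12·15=10190; k=4: 7430+0+10·16·15=9830 → min 9830.
Optimal parenthesization: ((((M₁·M₂)·M₃)·M₄)·M₅) with cost 9830.

9830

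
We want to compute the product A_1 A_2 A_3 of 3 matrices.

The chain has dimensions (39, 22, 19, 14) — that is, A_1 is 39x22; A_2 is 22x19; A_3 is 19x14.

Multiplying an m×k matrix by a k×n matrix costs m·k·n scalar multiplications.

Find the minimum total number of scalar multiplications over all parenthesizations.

Order (A_1 (A_2 A_3)): (A_2 A_3): 22×19 by 19×14 → 22×14, cost 22·19·14 = 5852; (A_1 (A_2 A_3)): 39×22 by 22×14 → 39×14, cost 39·22·14 = 12012; cumulative 17864. Total 17864.
Order ((A_1 A_2) A_3): (A_1 A_2): 39×22 by 22×19 → 39×19, cost 39·22·19 = 16302; ((A_1 A_2) A_3): 39×19 by 19×14 → 39×14, cost 39·19·14 = 10374; cumulative 26676. Total 26676.
Minimum: 17864.

17864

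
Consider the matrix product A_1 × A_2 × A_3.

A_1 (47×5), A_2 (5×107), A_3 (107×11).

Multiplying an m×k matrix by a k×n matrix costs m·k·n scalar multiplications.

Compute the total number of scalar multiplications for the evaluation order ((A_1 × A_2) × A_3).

80464

(A_1 × A_2): 47×5 by 5×107 → 47×107, cost 47·5·107 = 25145
((A_1 × A_2) × A_3): 47×107 by 107×11 → 47×11, cost 47·107·11 = 55319; cumulative 80464
Total: 80464 scalar multiplications.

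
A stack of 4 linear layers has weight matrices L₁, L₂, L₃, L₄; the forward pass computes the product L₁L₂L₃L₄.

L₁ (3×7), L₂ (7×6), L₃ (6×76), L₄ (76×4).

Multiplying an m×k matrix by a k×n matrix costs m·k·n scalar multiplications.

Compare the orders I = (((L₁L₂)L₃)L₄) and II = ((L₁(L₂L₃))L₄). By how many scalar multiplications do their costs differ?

3294

Order I = (((L₁L₂)L₃)L₄): (L₁L₂): 3×7 by 7×6 → 3×6, cost 3·7·6 = 126; ((L₁L₂)L₃): 3×6 by 6×76 → 3×76, cost 3·6·76 = 1368; cumulative 1494; (((L₁L₂)L₃)L₄): 3×76 by 76×4 → 3×4, cost 3·76·4 = 912; cumulative 2406. Total 2406.
Order II = ((L₁(L₂L₃))L₄): (L₂L₃): 7×6 by 6×76 → 7×76, cost 7·6·76 = 3192; (L₁(L₂L₃)): 3×7 by 7×76 → 3×76, cost 3·7·76 = 1596; cumulative 4788; ((L₁(L₂L₃))L₄): 3×76 by 76×4 → 3×4, cost 3·76·4 = 912; cumulative 5700. Total 5700.
Difference: |2406 − 5700| = 3294.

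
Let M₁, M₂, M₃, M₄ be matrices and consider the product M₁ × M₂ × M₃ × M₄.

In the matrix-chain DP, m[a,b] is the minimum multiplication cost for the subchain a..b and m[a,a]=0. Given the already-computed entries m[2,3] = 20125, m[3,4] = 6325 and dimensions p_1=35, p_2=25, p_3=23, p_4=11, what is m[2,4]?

15950

m[2,4] = min over k∈[2,3] of m[2,k]+m[k+1,4]+p_{1}·p_k·p_{4}.
k=2: 0 + 6325 + 35·25·11 = 15950; k=3: 20125 + 0 + 35·23·11 = 28980.
Minimum: 15950 at k=2.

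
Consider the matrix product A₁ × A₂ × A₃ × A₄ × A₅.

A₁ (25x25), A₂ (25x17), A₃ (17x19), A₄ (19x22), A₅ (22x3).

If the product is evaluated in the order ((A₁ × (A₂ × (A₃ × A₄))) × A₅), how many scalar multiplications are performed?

31856

(A₃ × A₄): 17×19 by 19×22 → 17×22, cost 17·19·22 = 7106
(A₂ × (A₃ × A₄)): 25×17 by 17×22 → 25×22, cost 25·17·22 = 9350; cumulative 16456
(A₁ × (A₂ × (A₃ × A₄))): 25×25 by 25×22 → 25×22, cost 25·25·22 = 13750; cumulative 30206
((A₁ × (A₂ × (A₃ × A₄))) × A₅): 25×22 by 22×3 → 25×3, cost 25·22·3 = 1650; cumulative 31856
Total: 31856 scalar multiplications.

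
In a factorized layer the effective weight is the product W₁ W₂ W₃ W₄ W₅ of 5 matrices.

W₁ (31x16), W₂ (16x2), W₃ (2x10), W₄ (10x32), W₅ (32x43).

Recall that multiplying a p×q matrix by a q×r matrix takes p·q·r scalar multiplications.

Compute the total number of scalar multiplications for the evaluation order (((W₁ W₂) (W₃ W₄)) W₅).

46272

(W₁ W₂): 31×16 by 16×2 → 31×2, cost 31·16·2 = 992
(W₃ W₄): 2×10 by 10×32 → 2×32, cost 2·10·32 = 640
((W₁ W₂) (W₃ W₄)): 31×2 by 2×32 → 31×32, cost 31·2·32 = 1984; cumulative 3616
(((W₁ W₂) (W₃ W₄)) W₅): 31×32 by 32×43 → 31×43, cost 31·32·43 = 42656; cumulative 46272
Total: 46272 scalar multiplications.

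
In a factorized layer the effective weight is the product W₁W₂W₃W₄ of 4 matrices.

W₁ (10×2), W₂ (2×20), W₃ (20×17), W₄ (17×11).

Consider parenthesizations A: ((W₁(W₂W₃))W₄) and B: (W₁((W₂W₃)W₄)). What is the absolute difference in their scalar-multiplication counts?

Order A = ((W₁(W₂W₃))W₄): (W₂W₃): 2×20 by 20×17 → 2×17, cost 2·20·17 = 680; (W₁(W₂W₃)): 10×2 by 2×17 → 10×17, cost 10·2·17 = 340; cumulative 1020; ((W₁(W₂W₃))W₄): 10×17 by 17×11 → 10×11, cost 10·17·11 = 1870; cumulative 2890. Total 2890.
Order B = (W₁((W₂W₃)W₄)): (W₂W₃): 2×20 by 20×17 → 2×17, cost 2·20·17 = 680; ((W₂W₃)W₄): 2×17 by 17×11 → 2×11, cost 2·17·11 = 374; cumulative 1054; (W₁((W₂W₃)W₄)): 10×2 by 2×11 → 10×11, cost 10·2·11 = 220; cumulative 1274. Total 1274.
Difference: |2890 − 1274| = 1616.

1616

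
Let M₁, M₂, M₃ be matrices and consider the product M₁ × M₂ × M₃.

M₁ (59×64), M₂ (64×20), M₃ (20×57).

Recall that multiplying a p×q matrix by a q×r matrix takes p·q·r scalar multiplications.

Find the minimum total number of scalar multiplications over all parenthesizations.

142780

Order (M₁ × (M₂ × M₃)): (M₂ × M₃): 64×20 by 20×57 → 64×57, cost 64·20·57 = 72960; (M₁ × (M₂ × M₃)): 59×64 by 64×57 → 59×57, cost 59·64·57 = 215232; cumulative 288192. Total 288192.
Order ((M₁ × M₂) × M₃): (M₁ × M₂): 59×64 by 64×20 → 59×20, cost 59·64·20 = 75520; ((M₁ × M₂) × M₃): 59×20 by 20×57 → 59×57, cost 59·20·57 = 67260; cumulative 142780. Total 142780.
Minimum: 142780.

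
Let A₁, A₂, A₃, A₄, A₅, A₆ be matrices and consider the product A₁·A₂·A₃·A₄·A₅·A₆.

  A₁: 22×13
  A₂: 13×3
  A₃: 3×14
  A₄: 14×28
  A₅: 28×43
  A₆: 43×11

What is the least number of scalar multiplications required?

7791

Adjacent pairs: A₁A₂ = 22·13·3 = 858; A₂A₃ = 13·3·14 = 546; A₃A₄ = 3·14·28 = 1176; A₄A₅ = 14·28·43 = 16856; A₅A₆ = 28·43·11 = 13244.
Length 3: A₁..A₃: k=1: 0+546+22·13·14=4550; k=2: 858+0+22·3·14=1782 → min 1782 | A₂..A₄: k=2: 0+1176+13·3·28=2268; k=3: 546+0+13·14·28=5642 → min 2268 | A₃..A₅: k=3: 0+16856+3·14·43=18662; k=4: 1176+0+3·28·43=4788 → min 4788 | A₄..A₆: k=4: 0+13244+14·28·11=17556; k=5: 16856+0+14·43·11=23478 → min 17556.
Length 4: A₁..A₄: k=1: 0+2268+22·13·28=10276; k=2: 858+1176+22·3·28=3882; k=3: 1782+0+22·14·28=10406 → min 3882 | A₂..A₅: k=2: 0+4788+13·3·43=6465; k=3: 546+16856+13·14·43=25228; k=4: 2268+0+13·28·43=17920 → min 6465 | A₃..A₆: k=3: 0+17556+3·14·11=18018; k=4: 1176+13244+3·28·11=15344; k=5: 4788+0+3·43·11=6207 → min 6207.
Length 5: A₁..A₅: k=1: 0+6465+22·13·43=18763; k=2: 858+4788+22·3·43=8484; k=3: 1782+16856+22·14·43=31882; k=4: 3882+0+22·28·43=30370 → min 8484 | A₂..A₆: k=2: 0+6207+13·3·11=6636; k=3: 546+17556+13·14·11=20104; k=4: 2268+13244+13·28·11=19516; k=5: 6465+0+13·43·11=12614 → min 6636.
Length 6: A₁..A₆: k=1: 0+6636+22·13·11=9782; k=2: 858+6207+22·3·11=7791; k=3: 1782+17556+22·14·11=22726; k=4: 3882+13244+22·28·11=23902; k=5: 8484+0+22·43·11=18890 → min 7791.
Optimal order: ((A₁·A₂)·(((A₃·A₄)·A₅)·A₆)) with cost 7791.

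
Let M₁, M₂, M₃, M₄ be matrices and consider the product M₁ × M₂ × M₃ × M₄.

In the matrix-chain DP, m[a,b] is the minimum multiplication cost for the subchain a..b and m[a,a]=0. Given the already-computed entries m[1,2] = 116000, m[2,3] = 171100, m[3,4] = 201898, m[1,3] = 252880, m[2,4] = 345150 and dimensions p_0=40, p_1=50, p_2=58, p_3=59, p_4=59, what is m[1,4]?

m[1,4] = min over k∈[1,3] of m[1,k]+m[k+1,4]+p_{0}·p_k·p_{4}.
k=1: 0 + 345150 + 40·50·59 = 463150; k=2: 116000 + 201898 + 40·58·59 = 454778; k=3: 252880 + 0 + 40·59·59 = 392120.
Minimum: 392120 at k=3.

392120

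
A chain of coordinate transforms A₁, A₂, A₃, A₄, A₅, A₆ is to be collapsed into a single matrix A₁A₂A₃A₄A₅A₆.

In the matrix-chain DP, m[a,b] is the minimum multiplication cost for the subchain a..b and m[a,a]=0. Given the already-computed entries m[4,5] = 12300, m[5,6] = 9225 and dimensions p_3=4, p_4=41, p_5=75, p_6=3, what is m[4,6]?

m[4,6] = min over k∈[4,5] of m[4,k]+m[k+1,6]+p_{3}·p_k·p_{6}.
k=4: 0 + 9225 + 4·41·3 = 9717; k=5: 12300 + 0 + 4·75·3 = 13200.
Minimum: 9717 at k=4.

9717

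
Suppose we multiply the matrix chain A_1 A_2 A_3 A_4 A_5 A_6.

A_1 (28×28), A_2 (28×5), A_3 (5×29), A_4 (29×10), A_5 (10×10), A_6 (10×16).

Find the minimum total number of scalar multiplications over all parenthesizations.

Adjacent pairs: A_1A_2 = 28·28·5 = 3920; A_2A_3 = 28·5·29 = 4060; A_3A_4 = 5·29·10 = 1450; A_4A_5 = 29·10·10 = 2900; A_5A_6 = 10·10·16 = 1600.
Length 3: A_1..A_3: k=1: 0+4060+28·28·29=26796; k=2: 3920+0+28·5·29=7980 → min 7980 | A_2..A_4: k=2: 0+1450+28·5·10=2850; k=3: 4060+0+28·29·10=12180 → min 2850 | A_3..A_5: k=3: 0+2900+5·29·10=4350; k=4: 1450+0+5·10·10=1950 → min 1950 | A_4..A_6: k=4: 0+1600+29·10·16=6240; k=5: 2900+0+29·10·16=7540 → min 6240.
Length 4: A_1..A_4: k=1: 0+2850+28·28·10=10690; k=2: 3920+1450+28·5·10=6770; k=3: 7980+0+28·29·10=16100 → min 6770 | A_2..A_5: k=2: 0+1950+28·5·10=3350; k=3: 4060+2900+28·29·10=15080; k=4: 2850+0+28·10·10=5650 → min 3350 | A_3..A_6: k=3: 0+6240+5·29·16=8560; k=4: 1450+1600+5·10·16=3850; k=5: 1950+0+5·10·16=2750 → min 2750.
Length 5: A_1..A_5: k=1: 0+3350+28·28·10=11190; k=2: 3920+1950+28·5·10=7270; k=3: 7980+2900+28·29·10=19000; k=4: 6770+0+28·10·10=9570 → min 7270 | A_2..A_6: k=2: 0+2750+28·5·16=4990; k=3: 4060+6240+28·29·16=23292; k=4: 2850+1600+28·10·16=8930; k=5: 3350+0+28·10·16=7830 → min 4990.
Length 6: A_1..A_6: k=1: 0+4990+28·28·16=17534; k=2: 3920+2750+28·5·16=8910; k=3: 7980+6240+28·29·16=27212; k=4: 6770+1600+28·10·16=12850; k=5: 7270+0+28·10·16=11750 → min 8910.
Optimal order: ((A_1 A_2) (((A_3 A_4) A_5) A_6)) with cost 8910.

8910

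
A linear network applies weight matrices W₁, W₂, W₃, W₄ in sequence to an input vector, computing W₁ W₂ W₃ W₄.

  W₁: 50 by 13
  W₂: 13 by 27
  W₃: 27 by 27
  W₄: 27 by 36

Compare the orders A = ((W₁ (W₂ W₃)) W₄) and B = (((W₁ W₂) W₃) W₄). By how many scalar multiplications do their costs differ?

26973

Order A = ((W₁ (W₂ W₃)) W₄): (W₂ W₃): 13×27 by 27×27 → 13×27, cost 13·27·27 = 9477; (W₁ (W₂ W₃)): 50×13 by 13×27 → 50×27, cost 50·13·27 = 17550; cumulative 27027; ((W₁ (W₂ W₃)) W₄): 50×27 by 27×36 → 50×36, cost 50·27·36 = 48600; cumulative 75627. Total 75627.
Order B = (((W₁ W₂) W₃) W₄): (W₁ W₂): 50×13 by 13×27 → 50×27, cost 50·13·27 = 17550; ((W₁ W₂) W₃): 50×27 by 27×27 → 50×27, cost 50·27·27 = 36450; cumulative 54000; (((W₁ W₂) W₃) W₄): 50×27 by 27×36 → 50×36, cost 50·27·36 = 48600; cumulative 102600. Total 102600.
Difference: |75627 − 102600| = 26973.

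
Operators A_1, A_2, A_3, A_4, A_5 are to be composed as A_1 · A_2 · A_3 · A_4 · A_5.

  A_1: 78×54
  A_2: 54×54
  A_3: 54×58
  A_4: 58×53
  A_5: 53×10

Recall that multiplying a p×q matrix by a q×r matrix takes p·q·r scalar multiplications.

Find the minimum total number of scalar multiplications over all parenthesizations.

133340

Adjacent pairs: A_1A_2 = 78·54·54 = 227448; A_2A_3 = 54·54·58 = 169128; A_3A_4 = 54·58·53 = 165996; A_4A_5 = 58·53·10 = 30740.
Length 3: A_1..A_3: k=1: 0+169128+78·54·58=413424; k=2: 227448+0+78·54·58=471744 → min 413424 | A_2..A_4: k=2: 0+165996+54·54·53=320544; k=3: 169128+0+54·58·53=335124 → min 320544 | A_3..A_5: k=3: 0+30740+54·58·10=62060; k=4: 165996+0+54·53·10=194616 → min 62060.
Length 4: A_1..A_4: k=1: 0+320544+78·54·53=543780; k=2: 227448+165996+78·54·53=616680; k=3: 413424+0+78·58·53=653196 → min 543780 | A_2..A_5: k=2: 0+62060+54·54·10=91220; k=3: 169128+30740+54·58·10=231188; k=4: 320544+0+54·53·10=349164 → min 91220.
Length 5: A_1..A_5: k=1: 0+91220+78·54·10=133340; k=2: 227448+62060+78·54·10=331628; k=3: 413424+30740+78·58·10=489404; k=4: 543780+0+78·53·10=585120 → min 133340.
Optimal order: (A_1 · (A_2 · (A_3 · (A_4 · A_5)))) with cost 133340.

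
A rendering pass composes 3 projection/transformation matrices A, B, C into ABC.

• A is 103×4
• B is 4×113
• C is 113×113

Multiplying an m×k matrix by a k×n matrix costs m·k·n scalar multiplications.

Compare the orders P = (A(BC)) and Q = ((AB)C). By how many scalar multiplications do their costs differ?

Order P = (A(BC)): (BC): 4×113 by 113×113 → 4×113, cost 4·113·113 = 51076; (A(BC)): 103×4 by 4×113 → 103×113, cost 103·4·113 = 46556; cumulative 97632. Total 97632.
Order Q = ((AB)C): (AB): 103×4 by 4×113 → 103×113, cost 103·4·113 = 46556; ((AB)C): 103×113 by 113×113 → 103×113, cost 103·113·113 = 1315207; cumulative 1361763. Total 1361763.
Difference: |97632 − 1361763| = 1264131.

1264131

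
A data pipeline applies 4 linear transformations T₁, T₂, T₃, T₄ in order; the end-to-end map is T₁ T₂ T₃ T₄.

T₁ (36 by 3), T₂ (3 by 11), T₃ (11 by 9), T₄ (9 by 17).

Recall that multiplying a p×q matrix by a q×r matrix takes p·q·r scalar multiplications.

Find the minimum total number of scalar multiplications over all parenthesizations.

Adjacent pairs: T₁T₂ = 36·3·11 = 1188; T₂T₃ = 3·11·9 = 297; T₃T₄ = 11·9·17 = 1683.
Length 3: T₁..T₃: k=1: 0+297+36·3·9=1269; k=2: 1188+0+36·11·9=4752 → min 1269 | T₂..T₄: k=2: 0+1683+3·11·17=2244; k=3: 297+0+3·9·17=756 → min 756.
Length 4: T₁..T₄: k=1: 0+756+36·3·17=2592; k=2: 1188+1683+36·11·17=9603; k=3: 1269+0+36·9·17=6777 → min 2592.
Optimal order: (T₁ ((T₂ T₃) T₄)) with cost 2592.

2592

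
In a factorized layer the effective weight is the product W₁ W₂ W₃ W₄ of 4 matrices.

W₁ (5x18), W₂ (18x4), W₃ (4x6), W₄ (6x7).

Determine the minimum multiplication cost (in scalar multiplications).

Adjacent pairs: W₁W₂ = 5·18·4 = 360; W₂W₃ = 18·4·6 = 432; W₃W₄ = 4·6·7 = 168.
Length 3: W₁..W₃: k=1: 0+432+5·18·6=972; k=2: 360+0+5·4·6=480 → min 480 | W₂..W₄: k=2: 0+168+18·4·7=672; k=3: 432+0+18·6·7=1188 → min 672.
Length 4: W₁..W₄: k=1: 0+672+5·18·7=1302; k=2: 360+168+5·4·7=668; k=3: 480+0+5·6·7=690 → min 668.
Optimal order: ((W₁ W₂) (W₃ W₄)) with cost 668.

668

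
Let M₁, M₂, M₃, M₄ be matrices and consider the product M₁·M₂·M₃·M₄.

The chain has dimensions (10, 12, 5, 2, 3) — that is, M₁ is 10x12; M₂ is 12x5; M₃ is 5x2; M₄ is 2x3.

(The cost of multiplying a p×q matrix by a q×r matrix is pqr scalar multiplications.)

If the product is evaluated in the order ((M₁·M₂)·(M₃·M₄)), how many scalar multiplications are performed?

(M₁·M₂): 10×12 by 12×5 → 10×5, cost 10·12·5 = 600
(M₃·M₄): 5×2 by 2×3 → 5×3, cost 5·2·3 = 30
((M₁·M₂)·(M₃·M₄)): 10×5 by 5×3 → 10×3, cost 10·5·3 = 150; cumulative 780
Total: 780 scalar multiplications.

780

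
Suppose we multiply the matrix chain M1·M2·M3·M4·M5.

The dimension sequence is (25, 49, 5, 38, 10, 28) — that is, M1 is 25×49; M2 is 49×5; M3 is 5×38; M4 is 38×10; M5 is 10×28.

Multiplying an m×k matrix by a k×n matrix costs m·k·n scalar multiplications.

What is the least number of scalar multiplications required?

12925

Adjacent pairs: M1M2 = 25·49·5 = 6125; M2M3 = 49·5·38 = 9310; M3M4 = 5·38·10 = 1900; M4M5 = 38·10·28 = 10640.
Length 3: M1..M3: k=1: 0+9310+25·49·38=55860; k=2: 6125+0+25·5·38=10875 → min 10875 | M2..M4: k=2: 0+1900+49·5·10=4350; k=3: 9310+0+49·38·10=27930 → min 4350 | M3..M5: k=3: 0+10640+5·38·28=15960; k=4: 1900+0+5·10·28=3300 → min 3300.
Length 4: M1..M4: k=1: 0+4350+25·49·10=16600; k=2: 6125+1900+25·5·10=9275; k=3: 10875+0+25·38·10=20375 → min 9275 | M2..M5: k=2: 0+3300+49·5·28=10160; k=3: 9310+10640+49·38·28=72086; k=4: 4350+0+49·10·28=18070 → min 10160.
Length 5: M1..M5: k=1: 0+10160+25·49·28=44460; k=2: 6125+3300+25·5·28=12925; k=3: 10875+10640+25·38·28=48115; k=4: 9275+0+25·10·28=16275 → min 12925.
Optimal order: ((M1·M2)·((M3·M4)·M5)) with cost 12925.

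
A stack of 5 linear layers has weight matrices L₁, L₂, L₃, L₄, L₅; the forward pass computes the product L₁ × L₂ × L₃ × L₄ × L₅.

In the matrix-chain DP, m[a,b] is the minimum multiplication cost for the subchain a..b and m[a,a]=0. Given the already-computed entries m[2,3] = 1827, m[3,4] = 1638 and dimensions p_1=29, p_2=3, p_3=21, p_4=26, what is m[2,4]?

3900

m[2,4] = min over k∈[2,3] of m[2,k]+m[k+1,4]+p_{1}·p_k·p_{4}.
k=2: 0 + 1638 + 29·3·26 = 3900; k=3: 1827 + 0 + 29·21·26 = 17661.
Minimum: 3900 at k=2.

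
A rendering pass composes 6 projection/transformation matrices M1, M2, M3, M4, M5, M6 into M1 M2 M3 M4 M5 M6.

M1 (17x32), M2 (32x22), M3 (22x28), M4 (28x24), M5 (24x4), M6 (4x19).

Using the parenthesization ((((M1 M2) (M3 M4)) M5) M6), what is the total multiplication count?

(M1 M2): 17×32 by 32×22 → 17×22, cost 17·32·22 = 11968
(M3 M4): 22×28 by 28×24 → 22×24, cost 22·28·24 = 14784
((M1 M2) (M3 M4)): 17×22 by 22×24 → 17×24, cost 17·22·24 = 8976; cumulative 35728
(((M1 M2) (M3 M4)) M5): 17×24 by 24×4 → 17×4, cost 17·24·4 = 1632; cumulative 37360
((((M1 M2) (M3 M4)) M5) M6): 17×4 by 4×19 → 17×19, cost 17·4·19 = 1292; cumulative 38652
Total: 38652 scalar multiplications.

38652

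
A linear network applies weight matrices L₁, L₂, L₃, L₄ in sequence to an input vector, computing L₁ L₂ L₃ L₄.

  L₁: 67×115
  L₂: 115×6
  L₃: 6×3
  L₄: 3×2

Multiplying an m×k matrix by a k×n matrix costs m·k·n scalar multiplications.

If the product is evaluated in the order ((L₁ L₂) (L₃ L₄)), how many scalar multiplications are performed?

47070

(L₁ L₂): 67×115 by 115×6 → 67×6, cost 67·115·6 = 46230
(L₃ L₄): 6×3 by 3×2 → 6×2, cost 6·3·2 = 36
((L₁ L₂) (L₃ L₄)): 67×6 by 6×2 → 67×2, cost 67·6·2 = 804; cumulative 47070
Total: 47070 scalar multiplications.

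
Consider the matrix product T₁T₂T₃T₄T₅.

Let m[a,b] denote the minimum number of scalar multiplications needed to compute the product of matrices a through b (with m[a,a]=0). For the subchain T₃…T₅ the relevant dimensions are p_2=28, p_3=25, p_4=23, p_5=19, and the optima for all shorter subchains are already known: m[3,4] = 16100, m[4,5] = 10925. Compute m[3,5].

24225

m[3,5] = min over k∈[3,4] of m[3,k]+m[k+1,5]+p_{2}·p_k·p_{5}.
k=3: 0 + 10925 + 28·25·19 = 24225; k=4: 16100 + 0 + 28·23·19 = 28336.
Minimum: 24225 at k=3.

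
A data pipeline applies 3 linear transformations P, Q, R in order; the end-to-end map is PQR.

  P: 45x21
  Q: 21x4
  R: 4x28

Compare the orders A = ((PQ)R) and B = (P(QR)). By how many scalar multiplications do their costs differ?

19992

Order A = ((PQ)R): (PQ): 45×21 by 21×4 → 45×4, cost 45·21·4 = 3780; ((PQ)R): 45×4 by 4×28 → 45×28, cost 45·4·28 = 5040; cumulative 8820. Total 8820.
Order B = (P(QR)): (QR): 21×4 by 4×28 → 21×28, cost 21·4·28 = 2352; (P(QR)): 45×21 by 21×28 → 45×28, cost 45·21·28 = 26460; cumulative 28812. Total 28812.
Difference: |8820 − 28812| = 19992.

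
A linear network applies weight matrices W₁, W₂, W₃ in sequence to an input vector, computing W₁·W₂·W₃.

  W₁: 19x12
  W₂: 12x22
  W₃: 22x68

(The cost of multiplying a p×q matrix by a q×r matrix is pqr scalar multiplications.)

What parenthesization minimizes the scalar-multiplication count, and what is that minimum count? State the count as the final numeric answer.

33440

(W₁·(W₂·W₃)): cost 33456.
((W₁·W₂)·W₃): cost 33440.
Optimal: ((W₁·W₂)·W₃) with cost 33440.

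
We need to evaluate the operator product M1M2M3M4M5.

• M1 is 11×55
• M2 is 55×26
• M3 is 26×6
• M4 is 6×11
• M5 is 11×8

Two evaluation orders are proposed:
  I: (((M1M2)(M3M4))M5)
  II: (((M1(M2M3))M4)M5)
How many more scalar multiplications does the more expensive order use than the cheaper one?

Order I = (((M1M2)(M3M4))M5): (M1M2): 11×55 by 55×26 → 11×26, cost 11·55·26 = 15730; (M3M4): 26×6 by 6×11 → 26×11, cost 26·6·11 = 1716; ((M1M2)(M3M4)): 11×26 by 26×11 → 11×11, cost 11·26·11 = 3146; cumulative 20592; (((M1M2)(M3M4))M5): 11×11 by 11×8 → 11×8, cost 11·11·8 = 968; cumulative 21560. Total 21560.
Order II = (((M1(M2M3))M4)M5): (M2M3): 55×26 by 26×6 → 55×6, cost 55·26·6 = 8580; (M1(M2M3)): 11×55 by 55×6 → 11×6, cost 11·55·6 = 3630; cumulative 12210; ((M1(M2M3))M4): 11×6 by 6×11 → 11×11, cost 11·6·11 = 726; cumulative 12936; (((M1(M2M3))M4)M5): 11×11 by 11×8 → 11×8, cost 11·11·8 = 968; cumulative 13904. Total 13904.
Difference: |21560 − 13904| = 7656.

7656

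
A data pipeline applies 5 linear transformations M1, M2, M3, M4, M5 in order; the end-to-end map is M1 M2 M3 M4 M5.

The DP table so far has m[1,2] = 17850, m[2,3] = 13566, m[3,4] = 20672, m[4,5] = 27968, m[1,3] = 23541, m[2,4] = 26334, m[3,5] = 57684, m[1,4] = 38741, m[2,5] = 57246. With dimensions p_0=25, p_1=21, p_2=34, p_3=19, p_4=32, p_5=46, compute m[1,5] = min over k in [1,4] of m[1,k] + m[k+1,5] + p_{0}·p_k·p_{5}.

m[1,5] = min over k∈[1,4] of m[1,k]+m[k+1,5]+p_{0}·p_k·p_{5}.
k=1: 0 + 57246 + 25·21·46 = 81396; k=2: 17850 + 57684 + 25·34·46 = 114634; k=3: 23541 + 27968 + 25·19·46 = 73359; k=4: 38741 + 0 + 25·32·46 = 75541.
Minimum: 73359 at k=3.

73359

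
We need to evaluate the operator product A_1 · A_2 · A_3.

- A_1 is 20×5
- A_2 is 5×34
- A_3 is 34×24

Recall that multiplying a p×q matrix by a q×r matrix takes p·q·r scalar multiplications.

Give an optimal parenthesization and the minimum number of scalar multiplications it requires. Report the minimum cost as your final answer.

6480

(A_1 · (A_2 · A_3)): cost 6480.
((A_1 · A_2) · A_3): cost 19720.
Optimal: (A_1 · (A_2 · A_3)) with cost 6480.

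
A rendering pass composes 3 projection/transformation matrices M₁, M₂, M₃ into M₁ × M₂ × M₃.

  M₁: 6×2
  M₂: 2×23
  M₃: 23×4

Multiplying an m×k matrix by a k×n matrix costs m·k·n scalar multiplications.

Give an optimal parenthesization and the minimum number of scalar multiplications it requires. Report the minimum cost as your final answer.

232

(M₁ × (M₂ × M₃)): cost 232.
((M₁ × M₂) × M₃): cost 828.
Optimal: (M₁ × (M₂ × M₃)) with cost 232.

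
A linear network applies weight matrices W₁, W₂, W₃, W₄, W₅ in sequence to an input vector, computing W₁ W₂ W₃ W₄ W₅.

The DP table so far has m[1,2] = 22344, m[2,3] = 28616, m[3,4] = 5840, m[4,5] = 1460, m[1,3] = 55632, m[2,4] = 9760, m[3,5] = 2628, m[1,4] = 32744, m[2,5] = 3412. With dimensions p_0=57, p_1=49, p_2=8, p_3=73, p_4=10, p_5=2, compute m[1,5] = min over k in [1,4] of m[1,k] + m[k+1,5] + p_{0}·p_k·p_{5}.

8998

m[1,5] = min over k∈[1,4] of m[1,k]+m[k+1,5]+p_{0}·p_k·p_{5}.
k=1: 0 + 3412 + 57·49·2 = 8998; k=2: 22344 + 2628 + 57·8·2 = 25884; k=3: 55632 + 1460 + 57·73·2 = 65414; k=4: 32744 + 0 + 57·10·2 = 33884.
Minimum: 8998 at k=1.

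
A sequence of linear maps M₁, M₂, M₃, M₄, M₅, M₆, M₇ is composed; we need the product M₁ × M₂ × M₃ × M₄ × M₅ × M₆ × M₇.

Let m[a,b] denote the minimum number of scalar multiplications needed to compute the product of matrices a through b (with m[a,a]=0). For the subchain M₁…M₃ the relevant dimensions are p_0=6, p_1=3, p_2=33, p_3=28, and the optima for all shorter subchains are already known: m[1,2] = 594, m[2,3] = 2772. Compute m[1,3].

m[1,3] = min over k∈[1,2] of m[1,k]+m[k+1,3]+p_{0}·p_k·p_{3}.
k=1: 0 + 2772 + 6·3·28 = 3276; k=2: 594 + 0 + 6·33·28 = 6138.
Minimum: 3276 at k=1.

3276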